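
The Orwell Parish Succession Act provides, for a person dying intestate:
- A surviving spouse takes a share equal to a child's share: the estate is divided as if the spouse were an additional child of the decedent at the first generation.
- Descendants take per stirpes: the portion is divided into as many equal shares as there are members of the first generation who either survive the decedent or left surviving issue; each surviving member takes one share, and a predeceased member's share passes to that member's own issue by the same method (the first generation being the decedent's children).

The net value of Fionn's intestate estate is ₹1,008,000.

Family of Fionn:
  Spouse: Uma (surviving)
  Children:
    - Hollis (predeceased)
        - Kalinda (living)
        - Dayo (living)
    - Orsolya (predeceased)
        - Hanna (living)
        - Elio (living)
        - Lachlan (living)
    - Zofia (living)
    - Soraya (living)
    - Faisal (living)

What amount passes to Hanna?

Hanna receives ₹56,000.

The spouse counts as an additional share at the children's level, so there are 6 primary shares of ₹168,000. Uma takes one such share (₹168,000).
The children's combined portion (₹840,000) is divided into 5 shares of ₹168,000: Zofia, Soraya, and Faisal each take ₹168,000; Hollis's ₹168,000 share passes to Hollis's issue; Orsolya's ₹168,000 share passes to Orsolya's issue.
Hollis's share (₹168,000) is divided into 2 shares of ₹84,000: Kalinda and Dayo each take ₹84,000.
Orsolya's share (₹168,000) is divided into 3 shares of ₹56,000: Hanna, Elio, and Lachlan each take ₹56,000.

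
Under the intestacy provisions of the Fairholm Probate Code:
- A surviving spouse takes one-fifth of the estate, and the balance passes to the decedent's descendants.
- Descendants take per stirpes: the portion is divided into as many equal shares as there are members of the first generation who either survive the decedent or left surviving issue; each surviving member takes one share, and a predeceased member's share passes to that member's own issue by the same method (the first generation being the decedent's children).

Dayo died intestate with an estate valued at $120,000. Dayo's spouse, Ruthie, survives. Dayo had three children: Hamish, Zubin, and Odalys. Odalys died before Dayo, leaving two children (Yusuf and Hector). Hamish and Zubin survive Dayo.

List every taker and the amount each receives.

Ruthie: $24,000; Hamish: $32,000; Zubin: $32,000; Yusuf: $16,000; Hector: $16,000

Ruthie takes one-fifth of $120,000 = $24,000. The remaining $96,000 passes to the descendants.
The descendants' portion ($96,000) is divided into 3 shares of $32,000: Hamish and Zubin each take $32,000; Odalys's $32,000 share passes to Odalys's issue.
Odalys's share ($32,000) is divided into 2 shares of $16,000: Yusuf and Hector each take $16,000.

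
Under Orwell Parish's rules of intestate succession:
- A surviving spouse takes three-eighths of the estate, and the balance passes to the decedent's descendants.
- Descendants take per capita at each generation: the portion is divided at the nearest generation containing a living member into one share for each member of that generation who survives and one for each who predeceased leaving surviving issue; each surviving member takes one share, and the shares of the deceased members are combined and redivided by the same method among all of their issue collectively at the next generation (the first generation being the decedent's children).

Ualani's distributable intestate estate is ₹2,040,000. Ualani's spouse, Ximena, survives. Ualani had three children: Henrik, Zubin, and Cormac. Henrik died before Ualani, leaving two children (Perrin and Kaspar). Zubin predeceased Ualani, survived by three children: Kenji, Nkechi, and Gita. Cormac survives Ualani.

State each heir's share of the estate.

Ximena: ₹765,000; Perrin: ₹170,000; Kaspar: ₹170,000; Kenji: ₹170,000; Nkechi: ₹170,000; Gita: ₹170,000; Cormac: ₹425,000

Ximena takes three-eighths of ₹2,040,000 = ₹765,000. The remaining ₹1,275,000 passes to the descendants.
The descendants' portion (₹1,275,000) is divided at the children's generation into 3 shares of ₹425,000. Cormac takes ₹425,000. The 2 shares of the deceased (Henrik and Zubin) are combined into a pool of ₹850,000.
That pool (₹850,000) is divided at the grandchildren's generation equally among Perrin, Kaspar, Kenji, Nkechi, and Gita: ₹170,000 each.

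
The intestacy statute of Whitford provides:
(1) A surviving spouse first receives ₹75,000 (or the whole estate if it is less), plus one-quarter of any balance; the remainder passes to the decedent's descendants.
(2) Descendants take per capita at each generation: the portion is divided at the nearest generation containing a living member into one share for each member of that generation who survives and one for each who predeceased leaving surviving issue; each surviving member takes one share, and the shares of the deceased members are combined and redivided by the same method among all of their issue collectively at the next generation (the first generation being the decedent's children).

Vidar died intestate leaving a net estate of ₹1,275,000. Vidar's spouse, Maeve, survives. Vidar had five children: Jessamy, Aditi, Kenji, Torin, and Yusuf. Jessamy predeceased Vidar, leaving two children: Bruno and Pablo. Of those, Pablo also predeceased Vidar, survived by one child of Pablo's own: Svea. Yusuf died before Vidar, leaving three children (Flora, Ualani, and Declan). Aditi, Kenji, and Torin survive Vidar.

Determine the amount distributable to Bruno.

Maeve first takes ₹75,000, leaving a balance of ₹1,200,000. Maeve then takes one-quarter of the balance (₹300,000), for a total of ₹375,000. The remaining ₹900,000 passes to the descendants.
The descendants' portion (₹900,000) is divided at the children's generation into 5 shares of ₹180,000. Aditi, Kenji, and Torin each take ₹180,000. The 2 shares of the deceased (Jessamy and Yusuf) are combined into a pool of ₹360,000.
That pool (₹360,000) is divided at the grandchildren's generation into 5 shares of ₹72,000. Bruno, Flora, Ualani, and Declan each take ₹72,000. The remaining share for the deceased Pablo (₹72,000) is carried to the next generation.
That pool (₹72,000) passes entirely to Svea, the sole taker at the great-grandchildren's generation.

Bruno receives ₹72,000.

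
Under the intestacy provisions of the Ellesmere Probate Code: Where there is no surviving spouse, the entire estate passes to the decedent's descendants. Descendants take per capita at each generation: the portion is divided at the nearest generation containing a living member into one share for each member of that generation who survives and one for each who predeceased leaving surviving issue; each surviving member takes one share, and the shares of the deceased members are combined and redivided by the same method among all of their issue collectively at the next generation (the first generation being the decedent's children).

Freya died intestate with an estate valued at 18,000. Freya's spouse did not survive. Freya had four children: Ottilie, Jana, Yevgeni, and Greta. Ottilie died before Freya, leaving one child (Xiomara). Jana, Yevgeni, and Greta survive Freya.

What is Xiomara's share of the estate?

The entire 18,000 passes to the descendants.
That amount (18,000) is divided at the children's generation into 4 shares of 4,500. Jana, Yevgeni, and Greta each take 4,500. The remaining share for the deceased Ottilie (4,500) is carried to the next generation.
That pool (4,500) passes entirely to Xiomara, the sole taker at the grandchildren's generation.

Xiomara receives 4,500.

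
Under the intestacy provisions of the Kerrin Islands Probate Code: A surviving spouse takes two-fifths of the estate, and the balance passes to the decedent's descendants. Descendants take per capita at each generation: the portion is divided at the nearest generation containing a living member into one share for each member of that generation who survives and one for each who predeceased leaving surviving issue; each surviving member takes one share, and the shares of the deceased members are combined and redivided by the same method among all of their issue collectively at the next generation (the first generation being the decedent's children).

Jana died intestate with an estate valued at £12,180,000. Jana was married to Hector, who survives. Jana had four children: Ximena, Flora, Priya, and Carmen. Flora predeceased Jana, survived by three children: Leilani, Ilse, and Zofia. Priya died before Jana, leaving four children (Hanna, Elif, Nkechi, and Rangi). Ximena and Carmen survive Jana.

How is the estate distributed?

Hector takes two-fifths of £12,180,000 = £4,872,000. The remaining £7,308,000 passes to the descendants.
The descendants' portion (£7,308,000) is divided at the children's generation into 4 shares of £1,827,000. Ximena and Carmen each take £1,827,000. The 2 shares of the deceased (Flora and Priya) are combined into a pool of £3,654,000.
That pool (£3,654,000) is divided at the grandchildren's generation equally among Leilani, Ilse, Zofia, Hanna, Elif, Nkechi, and Rangi: £522,000 each.

Hector: £4,872,000; Ximena: £1,827,000; Leilani: £522,000; Ilse: £522,000; Zofia: £522,000; Hanna: £522,000; Elif: £522,000; Nkechi: £522,000; Rangi: £522,000; Carmen: £1,827,000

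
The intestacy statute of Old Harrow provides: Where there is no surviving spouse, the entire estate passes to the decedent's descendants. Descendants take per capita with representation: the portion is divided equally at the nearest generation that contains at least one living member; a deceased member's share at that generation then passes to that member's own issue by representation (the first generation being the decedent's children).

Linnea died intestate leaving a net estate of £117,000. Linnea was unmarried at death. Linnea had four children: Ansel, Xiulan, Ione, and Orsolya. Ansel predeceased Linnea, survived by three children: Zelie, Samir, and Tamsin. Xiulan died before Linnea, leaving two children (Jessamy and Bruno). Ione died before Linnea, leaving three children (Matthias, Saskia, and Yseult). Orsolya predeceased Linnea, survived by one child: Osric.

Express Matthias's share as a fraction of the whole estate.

The entire £117,000 passes to the descendants.
No child survives, so the initial division is made at the grandchildren's generation.
That amount (£117,000) is divided into 9 shares of £13,000: Zelie, Samir, Tamsin, Jessamy, Bruno, Matthias, Saskia, Yseult, and Osric each take £13,000.

Matthias receives 1/9 of the estate.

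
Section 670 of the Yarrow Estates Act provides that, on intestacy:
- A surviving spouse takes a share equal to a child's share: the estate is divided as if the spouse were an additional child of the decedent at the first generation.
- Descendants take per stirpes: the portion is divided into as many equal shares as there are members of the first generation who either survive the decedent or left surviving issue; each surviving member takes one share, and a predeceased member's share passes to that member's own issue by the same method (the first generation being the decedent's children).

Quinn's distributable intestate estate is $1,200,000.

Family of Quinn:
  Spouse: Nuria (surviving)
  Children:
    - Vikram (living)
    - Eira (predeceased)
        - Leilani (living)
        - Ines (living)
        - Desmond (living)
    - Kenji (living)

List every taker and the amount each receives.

Nuria: $300,000; Vikram: $300,000; Leilani: $100,000; Ines: $100,000; Desmond: $100,000; Kenji: $300,000

The spouse counts as an additional share at the children's level, so there are 4 primary shares of $300,000. Nuria takes one such share ($300,000).
The children's combined portion ($900,000) is divided into 3 shares of $300,000: Vikram and Kenji each take $300,000; Eira's $300,000 share passes to Eira's issue.
Eira's share ($300,000) is divided into 3 shares of $100,000: Leilani, Ines, and Desmond each take $100,000.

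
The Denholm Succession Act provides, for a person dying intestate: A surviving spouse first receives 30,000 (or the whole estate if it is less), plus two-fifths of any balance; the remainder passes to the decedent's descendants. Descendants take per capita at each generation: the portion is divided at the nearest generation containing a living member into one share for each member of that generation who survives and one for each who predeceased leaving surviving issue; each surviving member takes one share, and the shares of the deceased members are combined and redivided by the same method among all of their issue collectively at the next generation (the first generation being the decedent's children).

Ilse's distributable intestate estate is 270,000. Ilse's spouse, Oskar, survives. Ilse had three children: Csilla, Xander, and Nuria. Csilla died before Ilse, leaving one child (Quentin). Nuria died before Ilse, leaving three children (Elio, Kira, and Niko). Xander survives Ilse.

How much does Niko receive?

Niko receives 24,000.

Oskar first takes 30,000, leaving a balance of 240,000. Oskar then takes two-fifths of the balance (96,000), for a total of 126,000. The remaining 144,000 passes to the descendants.
The descendants' portion (144,000) is divided at the children's generation into 3 shares of 48,000. Xander takes 48,000. The 2 shares of the deceased (Csilla and Nuria) are combined into a pool of 96,000.
That pool (96,000) is divided at the grandchildren's generation equally among Quentin, Elio, Kira, and Niko: 24,000 each.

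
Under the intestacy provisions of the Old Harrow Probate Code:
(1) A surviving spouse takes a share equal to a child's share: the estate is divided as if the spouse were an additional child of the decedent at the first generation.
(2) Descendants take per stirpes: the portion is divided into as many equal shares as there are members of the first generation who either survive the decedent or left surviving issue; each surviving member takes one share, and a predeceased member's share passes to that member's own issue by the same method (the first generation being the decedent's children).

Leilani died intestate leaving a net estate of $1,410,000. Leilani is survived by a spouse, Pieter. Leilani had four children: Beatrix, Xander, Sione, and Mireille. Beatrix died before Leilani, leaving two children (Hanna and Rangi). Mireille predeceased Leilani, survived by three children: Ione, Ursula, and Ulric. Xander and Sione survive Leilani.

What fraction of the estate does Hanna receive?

The spouse counts as an additional share at the children's level, so there are 5 primary shares of $282,000. Pieter takes one such share ($282,000).
The children's combined portion ($1,128,000) is divided into 4 shares of $282,000: Xander and Sione each take $282,000; Beatrix's $282,000 share passes to Beatrix's issue; Mireille's $282,000 share passes to Mireille's issue.
Beatrix's share ($282,000) is divided into 2 shares of $141,000: Hanna and Rangi each take $141,000.
Mireille's share ($282,000) is divided into 3 shares of $94,000: Ione, Ursula, and Ulric each take $94,000.

Hanna receives 1/10 of the estate.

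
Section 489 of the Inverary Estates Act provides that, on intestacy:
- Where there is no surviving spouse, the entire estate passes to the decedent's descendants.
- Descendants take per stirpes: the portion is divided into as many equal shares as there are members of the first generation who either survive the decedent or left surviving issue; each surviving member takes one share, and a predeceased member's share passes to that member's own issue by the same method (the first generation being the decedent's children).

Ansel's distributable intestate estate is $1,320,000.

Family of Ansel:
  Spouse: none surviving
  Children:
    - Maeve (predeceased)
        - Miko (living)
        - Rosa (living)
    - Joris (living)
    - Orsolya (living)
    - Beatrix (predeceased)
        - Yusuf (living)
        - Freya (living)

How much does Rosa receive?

Rosa receives $165,000.

The entire $1,320,000 passes to the descendants.
That amount ($1,320,000) is divided into 4 shares of $330,000: Joris and Orsolya each take $330,000; Maeve's $330,000 share passes to Maeve's issue; Beatrix's $330,000 share passes to Beatrix's issue.
Maeve's share ($330,000) is divided into 2 shares of $165,000: Miko and Rosa each take $165,000.
Beatrix's share ($330,000) is divided into 2 shares of $165,000: Yusuf and Freya each take $165,000.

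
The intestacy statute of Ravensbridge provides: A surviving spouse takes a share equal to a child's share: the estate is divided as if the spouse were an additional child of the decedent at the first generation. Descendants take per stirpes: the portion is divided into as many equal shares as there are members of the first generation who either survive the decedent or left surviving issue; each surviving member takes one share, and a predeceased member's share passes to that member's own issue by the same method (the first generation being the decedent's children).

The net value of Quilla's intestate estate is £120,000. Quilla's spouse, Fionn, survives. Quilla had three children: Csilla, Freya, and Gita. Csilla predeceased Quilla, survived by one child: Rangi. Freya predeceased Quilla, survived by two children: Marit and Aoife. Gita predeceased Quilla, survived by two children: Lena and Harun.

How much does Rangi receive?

Rangi receives £30,000.

The spouse counts as an additional share at the children's level, so there are 4 primary shares of £30,000. Fionn takes one such share (£30,000).
The children's combined portion (£90,000) is divided into 3 shares of £30,000: Csilla's £30,000 share passes to Csilla's issue; Freya's £30,000 share passes to Freya's issue; Gita's £30,000 share passes to Gita's issue.
Csilla's share (£30,000) passes entirely to Rangi.
Freya's share (£30,000) is divided into 2 shares of £15,000: Marit and Aoife each take £15,000.
Gita's share (£30,000) is divided into 2 shares of £15,000: Lena and Harun each take £15,000.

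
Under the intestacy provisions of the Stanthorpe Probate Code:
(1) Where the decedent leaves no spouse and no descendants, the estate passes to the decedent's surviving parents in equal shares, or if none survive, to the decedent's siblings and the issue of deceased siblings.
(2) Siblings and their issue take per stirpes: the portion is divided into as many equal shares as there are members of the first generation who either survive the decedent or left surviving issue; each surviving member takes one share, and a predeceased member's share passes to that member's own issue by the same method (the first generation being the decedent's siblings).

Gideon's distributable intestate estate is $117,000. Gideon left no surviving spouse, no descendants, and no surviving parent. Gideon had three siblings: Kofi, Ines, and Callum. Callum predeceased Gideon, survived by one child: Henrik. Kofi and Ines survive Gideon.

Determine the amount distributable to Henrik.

Henrik receives $39,000.

The entire $117,000 passes to the siblings and their issue.
That amount ($117,000) is divided into 3 shares of $39,000: Kofi and Ines each take $39,000; Callum's $39,000 share passes to Callum's issue.
Callum's share ($39,000) passes entirely to Henrik.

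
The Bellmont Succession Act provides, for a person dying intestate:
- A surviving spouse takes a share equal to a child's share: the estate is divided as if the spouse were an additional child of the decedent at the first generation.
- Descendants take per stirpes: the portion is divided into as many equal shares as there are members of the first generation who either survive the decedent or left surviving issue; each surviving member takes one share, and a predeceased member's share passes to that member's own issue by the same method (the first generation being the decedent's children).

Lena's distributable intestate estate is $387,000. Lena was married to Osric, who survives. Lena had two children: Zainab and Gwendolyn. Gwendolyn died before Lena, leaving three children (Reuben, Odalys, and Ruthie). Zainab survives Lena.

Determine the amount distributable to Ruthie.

Ruthie receives $43,000.

The spouse counts as an additional share at the children's level, so there are 3 primary shares of $129,000. Osric takes one such share ($129,000).
The children's combined portion ($258,000) is divided into 2 shares of $129,000: Zainab takes $129,000; Gwendolyn's $129,000 share passes to Gwendolyn's issue.
Gwendolyn's share ($129,000) is divided into 3 shares of $43,000: Reuben, Odalys, and Ruthie each take $43,000.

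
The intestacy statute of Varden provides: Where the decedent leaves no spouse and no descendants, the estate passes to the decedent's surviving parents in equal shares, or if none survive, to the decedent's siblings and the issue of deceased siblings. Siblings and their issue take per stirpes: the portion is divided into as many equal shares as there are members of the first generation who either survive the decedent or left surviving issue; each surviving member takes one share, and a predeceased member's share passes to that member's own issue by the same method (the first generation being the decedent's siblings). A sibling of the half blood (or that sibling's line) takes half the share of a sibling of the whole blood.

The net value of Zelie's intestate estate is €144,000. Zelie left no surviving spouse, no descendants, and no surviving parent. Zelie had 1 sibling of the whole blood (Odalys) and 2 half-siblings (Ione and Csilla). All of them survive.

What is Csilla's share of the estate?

Csilla receives €36,000.

The entire €144,000 passes to the siblings and their issue.
Counting each half-blood sibling's line as half a unit, there are 2 units in €144,000, so one unit is €72,000. Whole-blood lines (Odalys) take €72,000 each; half-blood lines (Ione and Csilla) take €36,000 each.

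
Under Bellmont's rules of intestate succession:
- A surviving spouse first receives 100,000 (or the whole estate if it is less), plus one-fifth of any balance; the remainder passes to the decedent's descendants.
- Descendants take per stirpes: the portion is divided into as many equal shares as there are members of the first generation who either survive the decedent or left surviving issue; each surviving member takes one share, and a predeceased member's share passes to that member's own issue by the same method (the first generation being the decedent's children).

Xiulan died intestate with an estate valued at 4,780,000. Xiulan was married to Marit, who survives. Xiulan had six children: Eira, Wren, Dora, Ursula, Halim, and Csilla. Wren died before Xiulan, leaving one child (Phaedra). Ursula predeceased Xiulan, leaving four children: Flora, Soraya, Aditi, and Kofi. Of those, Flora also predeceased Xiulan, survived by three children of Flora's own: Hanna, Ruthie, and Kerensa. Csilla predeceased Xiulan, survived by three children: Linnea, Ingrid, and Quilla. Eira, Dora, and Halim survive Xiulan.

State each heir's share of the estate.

Marit first takes 100,000, leaving a balance of 4,680,000. Marit then takes one-fifth of the balance (936,000), for a total of 1,036,000. The remaining 3,744,000 passes to the descendants.
The descendants' portion (3,744,000) is divided into 6 shares of 624,000: Eira, Dora, and Halim each take 624,000; Wren's 624,000 share passes to Wren's issue; Ursula's 624,000 share passes to Ursula's issue; Csilla's 624,000 share passes to Csilla's issue.
Wren's share (624,000) passes entirely to Phaedra.
Ursula's share (624,000) is divided into 4 shares of 156,000: Soraya, Aditi, and Kofi each take 156,000; Flora's 156,000 share passes to Flora's issue.
Flora's share (156,000) is divided into 3 shares of 52,000: Hanna, Ruthie, and Kerensa each take 52,000.
Csilla's share (624,000) is divided into 3 shares of 208,000: Linnea, Ingrid, and Quilla each take 208,000.

Marit: 1,036,000; Eira: 624,000; Phaedra: 624,000; Dora: 624,000; Hanna: 52,000; Ruthie: 52,000; Kerensa: 52,000; Soraya: 156,000; Aditi: 156,000; Kofi: 156,000; Halim: 624,000; Linnea: 208,000; Ingrid: 208,000; Quilla: 208,000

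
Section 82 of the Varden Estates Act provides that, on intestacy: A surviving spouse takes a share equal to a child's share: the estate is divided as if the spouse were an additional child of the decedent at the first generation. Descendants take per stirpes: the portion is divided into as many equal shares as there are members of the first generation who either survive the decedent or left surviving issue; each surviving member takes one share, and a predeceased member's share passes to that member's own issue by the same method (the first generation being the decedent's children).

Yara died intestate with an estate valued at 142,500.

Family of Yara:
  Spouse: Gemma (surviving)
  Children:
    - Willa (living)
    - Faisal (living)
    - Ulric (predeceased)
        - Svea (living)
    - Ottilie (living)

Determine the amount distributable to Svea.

The spouse counts as an additional share at the children's level, so there are 5 primary shares of 28,500. Gemma takes one such share (28,500).
The children's combined portion (114,000) is divided into 4 shares of 28,500: Willa, Faisal, and Ottilie each take 28,500; Ulric's 28,500 share passes to Ulric's issue.
Ulric's share (28,500) passes entirely to Svea.

Svea receives 28,500.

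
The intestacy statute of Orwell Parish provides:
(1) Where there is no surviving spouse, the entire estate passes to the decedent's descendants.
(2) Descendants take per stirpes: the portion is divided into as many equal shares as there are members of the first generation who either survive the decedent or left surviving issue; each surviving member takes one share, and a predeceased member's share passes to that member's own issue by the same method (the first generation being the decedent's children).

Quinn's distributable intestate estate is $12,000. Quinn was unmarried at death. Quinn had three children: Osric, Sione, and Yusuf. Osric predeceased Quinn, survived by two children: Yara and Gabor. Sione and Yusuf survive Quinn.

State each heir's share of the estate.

Yara: $2,000; Gabor: $2,000; Sione: $4,000; Yusuf: $4,000

The entire $12,000 passes to the descendants.
That amount ($12,000) is divided into 3 shares of $4,000: Sione and Yusuf each take $4,000; Osric's $4,000 share passes to Osric's issue.
Osric's share ($4,000) is divided into 2 shares of $2,000: Yara and Gabor each take $2,000.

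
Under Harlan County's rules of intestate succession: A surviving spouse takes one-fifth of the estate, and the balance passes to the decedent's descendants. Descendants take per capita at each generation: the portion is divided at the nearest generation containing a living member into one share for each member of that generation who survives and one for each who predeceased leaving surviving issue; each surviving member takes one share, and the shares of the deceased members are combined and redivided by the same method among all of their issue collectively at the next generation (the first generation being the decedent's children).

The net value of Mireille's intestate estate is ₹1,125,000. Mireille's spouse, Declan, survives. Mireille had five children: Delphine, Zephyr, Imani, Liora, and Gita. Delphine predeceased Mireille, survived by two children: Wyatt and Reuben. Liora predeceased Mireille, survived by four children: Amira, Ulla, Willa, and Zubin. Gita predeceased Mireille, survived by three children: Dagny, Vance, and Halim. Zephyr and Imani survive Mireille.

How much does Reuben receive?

Declan takes one-fifth of ₹1,125,000 = ₹225,000. The remaining ₹900,000 passes to the descendants.
The descendants' portion (₹900,000) is divided at the children's generation into 5 shares of ₹180,000. Zephyr and Imani each take ₹180,000. The 3 shares of the deceased (Delphine, Liora, and Gita) are combined into a pool of ₹540,000.
That pool (₹540,000) is divided at the grandchildren's generation equally among Wyatt, Reuben, Amira, Ulla, Willa, Zubin, Dagny, Vance, and Halim: ₹60,000 each.

Reuben receives ₹60,000.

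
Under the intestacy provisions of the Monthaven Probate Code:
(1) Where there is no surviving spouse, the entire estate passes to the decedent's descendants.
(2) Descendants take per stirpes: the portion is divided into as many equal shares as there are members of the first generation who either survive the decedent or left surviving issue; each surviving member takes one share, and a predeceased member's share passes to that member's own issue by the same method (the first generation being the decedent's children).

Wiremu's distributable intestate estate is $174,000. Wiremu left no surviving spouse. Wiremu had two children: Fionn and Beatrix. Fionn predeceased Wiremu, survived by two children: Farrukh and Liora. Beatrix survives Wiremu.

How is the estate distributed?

Farrukh: $43,500; Liora: $43,500; Beatrix: $87,000

The entire $174,000 passes to the descendants.
That amount ($174,000) is divided into 2 shares of $87,000: Beatrix takes $87,000; Fionn's $87,000 share passes to Fionn's issue.
Fionn's share ($87,000) is divided into 2 shares of $43,500: Farrukh and Liora each take $43,500.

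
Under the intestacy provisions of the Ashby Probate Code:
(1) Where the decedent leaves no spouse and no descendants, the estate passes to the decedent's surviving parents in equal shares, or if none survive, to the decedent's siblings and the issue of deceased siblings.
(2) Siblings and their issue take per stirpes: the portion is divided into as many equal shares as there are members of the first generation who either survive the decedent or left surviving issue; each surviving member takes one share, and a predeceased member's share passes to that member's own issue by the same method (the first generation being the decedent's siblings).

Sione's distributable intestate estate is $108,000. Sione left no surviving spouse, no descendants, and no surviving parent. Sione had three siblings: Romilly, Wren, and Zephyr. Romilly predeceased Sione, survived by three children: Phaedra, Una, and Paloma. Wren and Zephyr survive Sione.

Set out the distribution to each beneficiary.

Phaedra: $12,000; Una: $12,000; Paloma: $12,000; Wren: $36,000; Zephyr: $36,000

The entire $108,000 passes to the siblings and their issue.
That amount ($108,000) is divided into 3 shares of $36,000: Wren and Zephyr each take $36,000; Romilly's $36,000 share passes to Romilly's issue.
Romilly's share ($36,000) is divided into 3 shares of $12,000: Phaedra, Una, and Paloma each take $12,000.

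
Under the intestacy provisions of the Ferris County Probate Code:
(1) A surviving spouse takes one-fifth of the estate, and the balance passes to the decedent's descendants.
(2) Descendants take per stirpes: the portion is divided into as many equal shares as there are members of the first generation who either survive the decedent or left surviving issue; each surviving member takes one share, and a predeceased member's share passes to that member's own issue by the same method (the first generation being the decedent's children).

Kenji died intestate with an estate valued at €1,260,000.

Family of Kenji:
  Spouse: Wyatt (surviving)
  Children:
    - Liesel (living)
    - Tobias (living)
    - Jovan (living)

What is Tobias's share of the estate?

Tobias receives €336,000.

Wyatt takes one-fifth of €1,260,000 = €252,000. The remaining €1,008,000 passes to the descendants.
The descendants' portion (€1,008,000) is divided into 3 shares of €336,000: Liesel, Tobias, and Jovan each take €336,000.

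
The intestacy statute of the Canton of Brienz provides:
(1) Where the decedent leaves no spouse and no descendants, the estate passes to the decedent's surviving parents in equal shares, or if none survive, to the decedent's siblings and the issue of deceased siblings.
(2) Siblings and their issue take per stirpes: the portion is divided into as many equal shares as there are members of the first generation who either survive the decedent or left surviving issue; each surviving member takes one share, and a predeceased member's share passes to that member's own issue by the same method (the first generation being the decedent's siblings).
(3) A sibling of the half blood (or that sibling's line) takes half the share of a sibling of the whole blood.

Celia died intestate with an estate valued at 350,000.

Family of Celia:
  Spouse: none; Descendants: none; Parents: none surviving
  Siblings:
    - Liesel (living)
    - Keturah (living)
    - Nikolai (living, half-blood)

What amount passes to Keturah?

The entire 350,000 passes to the siblings and their issue.
Counting each half-blood sibling's line as half a unit, there are 5/2 units in 350,000, so one unit is 140,000. Whole-blood lines (Liesel and Keturah) take 140,000 each; half-blood lines (Nikolai) take 70,000 each.

Keturah receives 140,000.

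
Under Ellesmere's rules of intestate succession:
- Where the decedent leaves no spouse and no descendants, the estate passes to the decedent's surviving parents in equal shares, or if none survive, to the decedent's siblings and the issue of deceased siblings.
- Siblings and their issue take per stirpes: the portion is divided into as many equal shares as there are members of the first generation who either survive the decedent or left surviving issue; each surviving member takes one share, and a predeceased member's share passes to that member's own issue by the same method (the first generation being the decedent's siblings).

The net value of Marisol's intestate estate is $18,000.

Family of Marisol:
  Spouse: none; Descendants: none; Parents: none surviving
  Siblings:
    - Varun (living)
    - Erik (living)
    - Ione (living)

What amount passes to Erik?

Erik receives $6,000.

The entire $18,000 passes to the siblings and their issue.
That amount ($18,000) is divided into 3 shares of $6,000: Varun, Erik, and Ione each take $6,000.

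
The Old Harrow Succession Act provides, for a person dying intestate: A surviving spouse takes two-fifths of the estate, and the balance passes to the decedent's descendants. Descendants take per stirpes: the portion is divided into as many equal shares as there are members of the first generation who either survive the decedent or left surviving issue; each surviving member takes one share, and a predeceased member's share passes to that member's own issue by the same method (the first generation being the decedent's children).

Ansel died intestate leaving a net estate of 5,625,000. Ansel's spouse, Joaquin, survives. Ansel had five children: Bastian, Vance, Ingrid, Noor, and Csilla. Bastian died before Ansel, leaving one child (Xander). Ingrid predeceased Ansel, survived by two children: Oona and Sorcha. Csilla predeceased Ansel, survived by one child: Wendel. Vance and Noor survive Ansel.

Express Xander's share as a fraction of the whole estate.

Joaquin takes two-fifths of 5,625,000 = 2,250,000. The remaining 3,375,000 passes to the descendants.
The descendants' portion (3,375,000) is divided into 5 shares of 675,000: Vance and Noor each take 675,000; Bastian's 675,000 share passes to Bastian's issue; Ingrid's 675,000 share passes to Ingrid's issue; Csilla's 675,000 share passes to Csilla's issue.
Bastian's share (675,000) passes entirely to Xander.
Ingrid's share (675,000) is divided into 2 shares of 337,500: Oona and Sorcha each take 337,500.
Csilla's share (675,000) passes entirely to Wendel.

Xander receives 3/25 of the estate.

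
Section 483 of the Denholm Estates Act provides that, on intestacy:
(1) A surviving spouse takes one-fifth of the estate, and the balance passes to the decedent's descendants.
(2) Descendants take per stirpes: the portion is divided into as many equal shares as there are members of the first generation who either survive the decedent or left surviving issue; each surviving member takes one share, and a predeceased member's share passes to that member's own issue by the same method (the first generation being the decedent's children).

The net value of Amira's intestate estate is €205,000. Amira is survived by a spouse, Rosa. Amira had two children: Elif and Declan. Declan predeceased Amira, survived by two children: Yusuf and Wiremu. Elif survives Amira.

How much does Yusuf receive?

Yusuf receives €41,000.

Rosa takes one-fifth of €205,000 = €41,000. The remaining €164,000 passes to the descendants.
The descendants' portion (€164,000) is divided into 2 shares of €82,000: Elif takes €82,000; Declan's €82,000 share passes to Declan's issue.
Declan's share (€82,000) is divided into 2 shares of €41,000: Yusuf and Wiremu each take €41,000.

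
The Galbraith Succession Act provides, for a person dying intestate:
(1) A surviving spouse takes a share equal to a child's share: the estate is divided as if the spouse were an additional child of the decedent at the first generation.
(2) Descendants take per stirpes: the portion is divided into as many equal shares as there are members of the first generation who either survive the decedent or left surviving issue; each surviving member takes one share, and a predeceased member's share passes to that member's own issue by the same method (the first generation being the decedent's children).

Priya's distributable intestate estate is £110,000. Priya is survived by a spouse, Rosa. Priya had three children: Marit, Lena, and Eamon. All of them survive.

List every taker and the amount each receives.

Rosa: £27,500; Marit: £27,500; Lena: £27,500; Eamon: £27,500

The spouse counts as an additional share at the children's level, so there are 4 primary shares of £27,500. Rosa takes one such share (£27,500).
The children's combined portion (£82,500) is divided into 3 shares of £27,500: Marit, Lena, and Eamon each take £27,500.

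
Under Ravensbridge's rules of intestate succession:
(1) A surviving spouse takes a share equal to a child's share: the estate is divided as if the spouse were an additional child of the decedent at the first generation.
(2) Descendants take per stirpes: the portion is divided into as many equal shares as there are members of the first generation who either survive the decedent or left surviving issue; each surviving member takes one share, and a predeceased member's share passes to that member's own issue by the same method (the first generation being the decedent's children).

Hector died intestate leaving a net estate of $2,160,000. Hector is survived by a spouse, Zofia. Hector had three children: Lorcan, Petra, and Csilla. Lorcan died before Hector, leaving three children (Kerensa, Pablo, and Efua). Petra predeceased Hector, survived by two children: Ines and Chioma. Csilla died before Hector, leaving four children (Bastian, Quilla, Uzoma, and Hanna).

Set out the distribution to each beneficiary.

The spouse counts as an additional share at the children's level, so there are 4 primary shares of $540,000. Zofia takes one such share ($540,000).
The children's combined portion ($1,620,000) is divided into 3 shares of $540,000: Lorcan's $540,000 share passes to Lorcan's issue; Petra's $540,000 share passes to Petra's issue; Csilla's $540,000 share passes to Csilla's issue.
Lorcan's share ($540,000) is divided into 3 shares of $180,000: Kerensa, Pablo, and Efua each take $180,000.
Petra's share ($540,000) is divided into 2 shares of $270,000: Ines and Chioma each take $270,000.
Csilla's share ($540,000) is divided into 4 shares of $135,000: Bastian, Quilla, Uzoma, and Hanna each take $135,000.

Zofia: $540,000; Kerensa: $180,000; Pablo: $180,000; Efua: $180,000; Ines: $270,000; Chioma: $270,000; Bastian: $135,000; Quilla: $135,000; Uzoma: $135,000; Hanna: $135,000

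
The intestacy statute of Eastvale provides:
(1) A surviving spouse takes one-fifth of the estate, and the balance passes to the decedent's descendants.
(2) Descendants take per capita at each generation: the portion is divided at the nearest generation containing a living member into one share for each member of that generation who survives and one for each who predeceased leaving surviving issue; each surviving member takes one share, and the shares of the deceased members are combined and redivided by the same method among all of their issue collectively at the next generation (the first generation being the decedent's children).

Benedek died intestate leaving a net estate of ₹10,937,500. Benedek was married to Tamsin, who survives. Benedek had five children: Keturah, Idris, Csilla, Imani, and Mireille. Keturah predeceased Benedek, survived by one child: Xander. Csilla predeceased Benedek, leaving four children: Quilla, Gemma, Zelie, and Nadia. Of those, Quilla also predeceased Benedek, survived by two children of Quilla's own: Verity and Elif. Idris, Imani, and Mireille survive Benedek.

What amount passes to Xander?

Xander receives ₹700,000.

Tamsin takes one-fifth of ₹10,937,500 = ₹2,187,500. The remaining ₹8,750,000 passes to the descendants.
The descendants' portion (₹8,750,000) is divided at the children's generation into 5 shares of ₹1,750,000. Idris, Imani, and Mireille each take ₹1,750,000. The 2 shares of the deceased (Keturah and Csilla) are combined into a pool of ₹3,500,000.
That pool (₹3,500,000) is divided at the grandchildren's generation into 5 shares of ₹700,000. Xander, Gemma, Zelie, and Nadia each take ₹700,000. The remaining share for the deceased Quilla (₹700,000) is carried to the next generation.
That pool (₹700,000) is divided at the great-grandchildren's generation equally among Verity and Elif: ₹350,000 each.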